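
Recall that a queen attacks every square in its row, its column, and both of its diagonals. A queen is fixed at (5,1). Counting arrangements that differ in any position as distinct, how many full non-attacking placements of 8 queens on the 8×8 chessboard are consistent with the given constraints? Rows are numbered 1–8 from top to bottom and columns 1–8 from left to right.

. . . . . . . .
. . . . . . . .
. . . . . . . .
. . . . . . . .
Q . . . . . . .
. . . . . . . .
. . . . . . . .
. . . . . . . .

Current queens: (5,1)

Branch on row 1: col 2 → 3; col 3 → 4; col 4 → 5; col 6 → 4; col 7 → 1; col 8 → 1.
Sum: 3 + 4 + 5 + 4 + 1 + 1 = 18.

18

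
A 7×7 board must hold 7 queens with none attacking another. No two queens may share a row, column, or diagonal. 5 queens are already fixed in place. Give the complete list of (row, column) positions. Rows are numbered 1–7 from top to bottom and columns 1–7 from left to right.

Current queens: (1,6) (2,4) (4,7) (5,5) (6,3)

(1,6) (2,4) (3,2) (4,7) (5,5) (6,3) (7,1)

Row 3: attacked by (1,6)→{4,6}; (2,4)→{3,4,5}; (4,7)→{6,7}; (5,5)→{3,5,7}; (6,3)→{3,6}. Safe: 1, 2. Place at column 2.
Row 7: attacked by (1,6)→{6}; (2,4)→{4}; (3,2)→{2,6}; (4,7)→{4,7}; (5,5)→{3,5,7}; (6,3)→{2,3,4}. Safe: 1. Place at column 1.
Columns [6, 4, 2, 7, 5, 3, 1], r−c [-5, -2, 1, -3, 0, 3, 6], r+c [7, 6, 5, 11, 10, 9, 8] are all distinct, so no two queens attack.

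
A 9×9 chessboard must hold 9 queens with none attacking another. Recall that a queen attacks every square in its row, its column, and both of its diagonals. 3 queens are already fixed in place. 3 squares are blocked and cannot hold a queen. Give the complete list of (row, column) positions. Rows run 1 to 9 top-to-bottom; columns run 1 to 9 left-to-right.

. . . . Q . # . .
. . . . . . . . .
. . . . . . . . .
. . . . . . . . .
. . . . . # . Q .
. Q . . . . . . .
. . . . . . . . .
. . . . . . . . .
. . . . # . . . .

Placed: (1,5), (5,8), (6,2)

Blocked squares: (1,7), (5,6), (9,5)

(1,5) (2,7) (3,1) (4,6) (5,8) (6,2) (7,4) (8,9) (9,3)

Row 2: attacked by (1,5)→{4,5,6}; (5,8)→{5,8}; (6,2)→{2,6}. Safe: 1, 3, 7, 9. Place at column 7.
Row 3: attacked by (1,5)→{3,5,7}; (2,7)→{6,7,8}; (5,8)→{6,8}; (6,2)→{2,5}. Safe: 1, 4, 9. Place at column 1.
Row 4: attacked by (1,5)→{2,5,8}; (2,7)→{5,7,9}; (3,1)→{1,2}; (5,8)→{7,8,9}; (6,2)→{2,4}. Safe: 3, 6. Place at column 6.
Row 7: attacked by (1,5)→{5}; (2,7)→{2,7}; (3,1)→{1,5}; (4,6)→{3,6,9}; (5,8)→{6,8}; (6,2)→{1,2,3}. Safe: 4. Place at column 4.
Row 8: attacked by (1,5)→{5}; (2,7)→{1,7}; (3,1)→{1,6}; (4,6)→{2,6}; (5,8)→{5,8}; (6,2)→{2,4}; (7,4)→{3,4,5}. Safe: 9. Place at column 9.
Row 9: attacked by (1,5)→{5}; (2,7)→{7}; (3,1)→{1,7}; (4,6)→{1,6}; (5,8)→{4,8}; (6,2)→{2,5}; (7,4)→{2,4,6}; (8,9)→{8,9}. Blocked: 5. Safe: 3. Place at column 3.
Columns [5, 7, 1, 6, 8, 2, 4, 9, 3], r−c [-4, -5, 2, -2, -3, 4, 3, -1, 6], r+c [6, 9, 4, 10, 13, 8, 11, 17, 12] are all distinct, so no two queens attack.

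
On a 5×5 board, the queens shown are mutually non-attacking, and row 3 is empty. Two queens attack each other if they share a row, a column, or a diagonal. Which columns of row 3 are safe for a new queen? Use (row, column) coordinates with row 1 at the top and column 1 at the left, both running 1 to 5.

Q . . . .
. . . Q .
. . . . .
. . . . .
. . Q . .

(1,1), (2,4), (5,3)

columns 2

(1,1) attacks row 3 at column 1 and diagonals 3.
(2,4) attacks row 3 at column 4 and diagonals 3, 5.
(5,3) attacks row 3 at column 3 and diagonals 1, 5.
Attacked columns: {1, 3, 4, 5}. Safe: {2}.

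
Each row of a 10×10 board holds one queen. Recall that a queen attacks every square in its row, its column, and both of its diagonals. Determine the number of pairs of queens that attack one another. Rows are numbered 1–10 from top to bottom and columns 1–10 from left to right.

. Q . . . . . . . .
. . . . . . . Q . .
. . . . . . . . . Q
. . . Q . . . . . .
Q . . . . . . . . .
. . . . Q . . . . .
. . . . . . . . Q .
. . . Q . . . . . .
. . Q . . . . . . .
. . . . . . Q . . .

Same column: (4,4)–(8,4) (column 4).
Same diagonal: (5,1)–(8,4) (|5−8| = |1−4| = 3); (8,4)–(9,3) (|8−9| = |4−3| = 1).
Total attacking pairs: 3.

3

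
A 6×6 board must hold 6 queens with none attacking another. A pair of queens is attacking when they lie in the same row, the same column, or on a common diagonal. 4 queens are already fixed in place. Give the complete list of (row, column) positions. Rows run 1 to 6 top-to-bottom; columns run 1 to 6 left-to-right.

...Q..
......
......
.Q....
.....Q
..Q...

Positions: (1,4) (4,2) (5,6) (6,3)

Row 2: attacked by (1,4)→{3,4,5}; (4,2)→{2,4}; (5,6)→{3,6}; (6,3)→{3}. Safe: 1. Place at column 1.
Row 3: attacked by (1,4)→{2,4,6}; (2,1)→{1,2}; (4,2)→{1,2,3}; (5,6)→{4,6}; (6,3)→{3,6}. Safe: 5. Place at column 5.
Columns [4, 1, 5, 2, 6, 3], r−c [-3, 1, -2, 2, -1, 3], r+c [5, 3, 8, 6, 11, 9] are all distinct, so no two queens attack.

(1,4) (2,1) (3,5) (4,2) (5,6) (6,3)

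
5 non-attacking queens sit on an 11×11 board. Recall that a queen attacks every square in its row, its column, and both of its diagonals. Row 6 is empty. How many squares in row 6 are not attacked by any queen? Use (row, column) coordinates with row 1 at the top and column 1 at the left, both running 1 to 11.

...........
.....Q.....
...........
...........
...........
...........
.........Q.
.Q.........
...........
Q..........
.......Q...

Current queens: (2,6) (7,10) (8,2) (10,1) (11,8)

1

(2,6) attacks row 6 at column 6 and diagonals 2, 10.
(7,10) attacks row 6 at column 10 and diagonals 9, 11.
(8,2) attacks row 6 at column 2 and diagonals 4.
(10,1) attacks row 6 at column 1 and diagonals 5.
(11,8) attacks row 6 at column 8 and diagonals 3.
Attacked columns: {1, 2, 3, 4, 5, 6, 8, 9, 10, 11}. Safe: {7}.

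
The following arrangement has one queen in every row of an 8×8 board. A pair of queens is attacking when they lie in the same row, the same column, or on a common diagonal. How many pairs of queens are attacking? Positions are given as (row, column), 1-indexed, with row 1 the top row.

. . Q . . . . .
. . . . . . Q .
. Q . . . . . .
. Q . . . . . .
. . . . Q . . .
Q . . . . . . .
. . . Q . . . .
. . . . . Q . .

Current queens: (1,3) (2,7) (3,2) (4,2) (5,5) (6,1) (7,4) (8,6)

2

Same column: (3,2)–(4,2) (column 2).
Same diagonal: (4,2)–(8,6) (|4−8| = |2−6| = 4).
Total attacking pairs: 2.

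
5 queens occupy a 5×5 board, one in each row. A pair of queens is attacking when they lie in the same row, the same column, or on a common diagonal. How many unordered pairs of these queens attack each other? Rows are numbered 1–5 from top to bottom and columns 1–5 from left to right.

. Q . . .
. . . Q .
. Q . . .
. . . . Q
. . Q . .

2

Same column: (1,2)–(3,2) (column 2).
Same diagonal: (1,2)–(4,5) (|1−4| = |2−5| = 3).
Total attacking pairs: 2.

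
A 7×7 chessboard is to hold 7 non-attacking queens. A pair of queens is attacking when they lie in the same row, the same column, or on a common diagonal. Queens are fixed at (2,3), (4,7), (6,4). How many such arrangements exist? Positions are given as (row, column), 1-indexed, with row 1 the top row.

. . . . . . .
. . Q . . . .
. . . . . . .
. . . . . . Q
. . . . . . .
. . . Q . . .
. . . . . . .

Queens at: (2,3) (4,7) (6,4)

Branch on row 1: col 1 → 1; col 5 → 0; col 6 → 1.
Sum: 1 + 0 + 1 = 2.

2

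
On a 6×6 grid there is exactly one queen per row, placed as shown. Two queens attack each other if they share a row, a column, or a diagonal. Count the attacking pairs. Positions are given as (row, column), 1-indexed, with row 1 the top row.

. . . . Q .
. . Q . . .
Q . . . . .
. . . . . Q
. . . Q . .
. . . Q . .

3

Same column: (5,4)–(6,4) (column 4).
Same diagonal: (3,1)–(6,4) (|3−6| = |1−4| = 3); (4,6)–(6,4) (|4−6| = |6−4| = 2).
Total attacking pairs: 3.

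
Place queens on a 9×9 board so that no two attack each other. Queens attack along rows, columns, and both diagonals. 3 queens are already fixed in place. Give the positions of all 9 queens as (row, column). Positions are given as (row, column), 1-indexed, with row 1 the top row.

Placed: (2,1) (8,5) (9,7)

Row 1: attacked by (2,1)→{1,2}; (8,5)→{5}; (9,7)→{7}. Safe: 3, 4, 6, 8, 9. Place at column 4.
Row 3: attacked by (1,4)→{2,4,6}; (2,1)→{1,2}; (8,5)→{5}; (9,7)→{1,7}. Safe: 3, 8, 9. Place at column 3.
Row 4: attacked by (1,4)→{1,4,7}; (2,1)→{1,3}; (3,3)→{2,3,4}; (8,5)→{1,5,9}; (9,7)→{2,7}. Safe: 6, 8. Place at column 6.
Row 5: attacked by (1,4)→{4,8}; (2,1)→{1,4}; (3,3)→{1,3,5}; (4,6)→{5,6,7}; (8,5)→{2,5,8}; (9,7)→{3,7}. Safe: 9. Place at column 9.
Row 6: attacked by (1,4)→{4,9}; (2,1)→{1,5}; (3,3)→{3,6}; (4,6)→{4,6,8}; (5,9)→{8,9}; (8,5)→{3,5,7}; (9,7)→{4,7}. Safe: 2. Place at column 2.
Row 7: attacked by (1,4)→{4}; (2,1)→{1,6}; (3,3)→{3,7}; (4,6)→{3,6,9}; (5,9)→{7,9}; (6,2)→{1,2,3}; (8,5)→{4,5,6}; (9,7)→{5,7,9}. Safe: 8. Place at column 8.
Columns [4, 1, 3, 6, 9, 2, 8, 5, 7], r−c [-3, 1, 0, -2, -4, 4, -1, 3, 2], r+c [5, 3, 6, 10, 14, 8, 15, 13, 16] are all distinct, so no two queens attack.

(1,4) (2,1) (3,3) (4,6) (5,9) (6,2) (7,8) (8,5) (9,7)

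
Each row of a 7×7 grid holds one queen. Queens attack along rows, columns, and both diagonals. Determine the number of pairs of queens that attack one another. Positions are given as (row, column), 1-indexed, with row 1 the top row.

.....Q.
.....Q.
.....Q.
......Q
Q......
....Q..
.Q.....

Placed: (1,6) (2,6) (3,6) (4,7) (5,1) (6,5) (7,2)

Same column: (1,6)–(2,6) (column 6); (1,6)–(3,6) (column 6); (2,6)–(3,6) (column 6).
Same diagonal: (3,6)–(4,7) (|3−4| = |6−7| = 1); (3,6)–(7,2) (|3−7| = |6−2| = 4); (4,7)–(6,5) (|4−6| = |7−5| = 2).
Total attacking pairs: 6.

6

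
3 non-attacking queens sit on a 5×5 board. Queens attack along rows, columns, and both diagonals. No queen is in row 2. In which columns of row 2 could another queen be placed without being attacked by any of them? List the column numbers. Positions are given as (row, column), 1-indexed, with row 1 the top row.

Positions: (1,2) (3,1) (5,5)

columns 4

(1,2) attacks row 2 at column 2 and diagonals 1, 3.
(3,1) attacks row 2 at column 1 and diagonals 2.
(5,5) attacks row 2 at column 5 and diagonals 2.
Attacked columns: {1, 2, 3, 5}. Safe: {4}.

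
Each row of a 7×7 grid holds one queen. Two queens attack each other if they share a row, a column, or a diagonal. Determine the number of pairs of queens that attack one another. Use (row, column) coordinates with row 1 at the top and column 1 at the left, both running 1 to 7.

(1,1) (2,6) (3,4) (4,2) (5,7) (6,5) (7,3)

0

All columns are distinct and no two queens satisfy |Δrow| = |Δcol|, so no pair attacks.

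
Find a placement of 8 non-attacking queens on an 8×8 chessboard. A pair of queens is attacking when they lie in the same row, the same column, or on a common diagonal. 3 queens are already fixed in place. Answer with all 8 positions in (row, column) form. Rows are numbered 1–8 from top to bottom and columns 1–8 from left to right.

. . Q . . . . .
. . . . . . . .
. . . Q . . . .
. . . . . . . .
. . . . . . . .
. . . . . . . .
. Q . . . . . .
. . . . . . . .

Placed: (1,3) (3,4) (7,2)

(1,3) (2,8) (3,4) (4,7) (5,1) (6,6) (7,2) (8,5)

Row 2: attacked by (1,3)→{2,3,4}; (3,4)→{3,4,5}; (7,2)→{2,7}. Safe: 1, 6, 8. Place at column 8.
Row 4: attacked by (1,3)→{3,6}; (2,8)→{6,8}; (3,4)→{3,4,5}; (7,2)→{2,5}. Safe: 1, 7. Place at column 7.
Row 5: attacked by (1,3)→{3,7}; (2,8)→{5,8}; (3,4)→{2,4,6}; (4,7)→{6,7,8}; (7,2)→{2,4}. Safe: 1. Place at column 1.
Row 6: attacked by (1,3)→{3,8}; (2,8)→{4,8}; (3,4)→{1,4,7}; (4,7)→{5,7}; (5,1)→{1,2}; (7,2)→{1,2,3}. Safe: 6. Place at column 6.
Row 8: attacked by (1,3)→{3}; (2,8)→{2,8}; (3,4)→{4}; (4,7)→{3,7}; (5,1)→{1,4}; (6,6)→{4,6,8}; (7,2)→{1,2,3}. Safe: 5. Place at column 5.
Columns [3, 8, 4, 7, 1, 6, 2, 5], r−c [-2, -6, -1, -3, 4, 0, 5, 3], r+c [4, 10, 7, 11, 6, 12, 9, 13] are all distinct, so no two queens attack.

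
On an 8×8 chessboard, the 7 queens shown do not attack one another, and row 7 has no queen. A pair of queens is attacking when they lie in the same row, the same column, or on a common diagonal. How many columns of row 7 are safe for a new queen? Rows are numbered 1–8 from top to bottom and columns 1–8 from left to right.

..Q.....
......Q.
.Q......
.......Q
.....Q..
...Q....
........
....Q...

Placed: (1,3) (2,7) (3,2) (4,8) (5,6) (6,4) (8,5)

1

(1,3) attacks row 7 at column 3.
(2,7) attacks row 7 at column 7 and diagonals 2.
(3,2) attacks row 7 at column 2 and diagonals 6.
(4,8) attacks row 7 at column 8 and diagonals 5.
(5,6) attacks row 7 at column 6 and diagonals 4, 8.
(6,4) attacks row 7 at column 4 and diagonals 3, 5.
(8,5) attacks row 7 at column 5 and diagonals 4, 6.
Attacked columns: {2, 3, 4, 5, 6, 7, 8}. Safe: {1}.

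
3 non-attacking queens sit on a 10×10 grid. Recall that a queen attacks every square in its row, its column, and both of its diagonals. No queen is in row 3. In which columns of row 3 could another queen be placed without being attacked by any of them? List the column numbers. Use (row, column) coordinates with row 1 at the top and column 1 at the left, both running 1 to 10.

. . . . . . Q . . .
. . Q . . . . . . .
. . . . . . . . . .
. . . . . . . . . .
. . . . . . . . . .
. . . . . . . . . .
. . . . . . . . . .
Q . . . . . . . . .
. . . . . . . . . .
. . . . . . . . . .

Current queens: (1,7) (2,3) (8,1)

(1,7) attacks row 3 at column 7 and diagonals 5, 9.
(2,3) attacks row 3 at column 3 and diagonals 2, 4.
(8,1) attacks row 3 at column 1 and diagonals 6.
Attacked columns: {1, 2, 3, 4, 5, 6, 7, 9}. Safe: {8, 10}.

columns 8, 10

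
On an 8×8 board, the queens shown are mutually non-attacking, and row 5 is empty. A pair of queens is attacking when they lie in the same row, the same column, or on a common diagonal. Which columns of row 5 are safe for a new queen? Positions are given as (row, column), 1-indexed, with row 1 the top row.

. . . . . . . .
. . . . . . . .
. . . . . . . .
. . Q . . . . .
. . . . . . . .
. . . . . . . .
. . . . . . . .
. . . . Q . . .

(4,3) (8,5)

columns 1, 6, 7

(4,3) attacks row 5 at column 3 and diagonals 2, 4.
(8,5) attacks row 5 at column 5 and diagonals 2, 8.
Attacked columns: {2, 3, 4, 5, 8}. Safe: {1, 6, 7}.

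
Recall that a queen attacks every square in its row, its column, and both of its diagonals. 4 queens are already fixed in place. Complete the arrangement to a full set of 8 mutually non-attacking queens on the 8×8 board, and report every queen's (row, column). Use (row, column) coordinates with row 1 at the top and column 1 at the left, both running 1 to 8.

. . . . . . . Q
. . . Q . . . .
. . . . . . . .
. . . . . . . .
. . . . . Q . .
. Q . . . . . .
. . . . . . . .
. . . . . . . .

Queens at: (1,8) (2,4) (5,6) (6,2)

Row 3: attacked by (1,8)→{6,8}; (2,4)→{3,4,5}; (5,6)→{4,6,8}; (6,2)→{2,5}. Safe: 1, 7. Place at column 1.
Row 4: attacked by (1,8)→{5,8}; (2,4)→{2,4,6}; (3,1)→{1,2}; (5,6)→{5,6,7}; (6,2)→{2,4}. Safe: 3. Place at column 3.
Row 7: attacked by (1,8)→{2,8}; (2,4)→{4}; (3,1)→{1,5}; (4,3)→{3,6}; (5,6)→{4,6,8}; (6,2)→{1,2,3}. Safe: 7. Place at column 7.
Row 8: attacked by (1,8)→{1,8}; (2,4)→{4}; (3,1)→{1,6}; (4,3)→{3,7}; (5,6)→{3,6}; (6,2)→{2,4}; (7,7)→{6,7,8}. Safe: 5. Place at column 5.
Columns [8, 4, 1, 3, 6, 2, 7, 5], r−c [-7, -2, 2, 1, -1, 4, 0, 3], r+c [9, 6, 4, 7, 11, 8, 14, 13] are all distinct, so no two queens attack.

(1,8) (2,4) (3,1) (4,3) (5,6) (6,2) (7,7) (8,5)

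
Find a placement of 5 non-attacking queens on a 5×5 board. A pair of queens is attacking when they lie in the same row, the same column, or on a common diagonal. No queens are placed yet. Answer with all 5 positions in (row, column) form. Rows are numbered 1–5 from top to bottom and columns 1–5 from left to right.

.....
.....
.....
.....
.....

Row 1: Safe: 1, 2, 3, 4, 5. Place at column 2.
Row 2: attacked by (1,2)→{1,2,3}. Safe: 4, 5. Place at column 4.
Row 3: attacked by (1,2)→{2,4}; (2,4)→{3,4,5}. Safe: 1. Place at column 1.
Row 4: attacked by (1,2)→{2,5}; (2,4)→{2,4}; (3,1)→{1,2}. Safe: 3. Place at column 3.
Row 5: attacked by (1,2)→{2}; (2,4)→{1,4}; (3,1)→{1,3}; (4,3)→{2,3,4}. Safe: 5. Place at column 5.
Columns [2, 4, 1, 3, 5], r−c [-1, -2, 2, 1, 0], r+c [3, 6, 4, 7, 10] are all distinct, so no two queens attack.

(1,2) (2,4) (3,1) (4,3) (5,5)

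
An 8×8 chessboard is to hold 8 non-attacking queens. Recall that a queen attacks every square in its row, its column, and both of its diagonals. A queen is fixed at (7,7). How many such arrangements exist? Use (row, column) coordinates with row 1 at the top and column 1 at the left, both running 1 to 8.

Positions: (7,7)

16

Branch on row 1: col 2 → 3; col 3 → 5; col 4 → 2; col 5 → 1; col 6 → 3; col 8 → 2.
Sum: 3 + 5 + 2 + 1 + 3 + 2 = 16.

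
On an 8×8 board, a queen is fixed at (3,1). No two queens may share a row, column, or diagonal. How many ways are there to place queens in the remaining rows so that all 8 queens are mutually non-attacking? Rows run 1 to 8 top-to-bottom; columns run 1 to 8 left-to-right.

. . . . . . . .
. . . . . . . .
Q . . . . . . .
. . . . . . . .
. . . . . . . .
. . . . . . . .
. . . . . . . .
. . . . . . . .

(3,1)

Branch on row 1: col 2 → 1; col 4 → 4; col 5 → 4; col 6 → 4; col 7 → 1; col 8 → 2.
Sum: 1 + 4 + 4 + 4 + 1 + 2 = 16.

16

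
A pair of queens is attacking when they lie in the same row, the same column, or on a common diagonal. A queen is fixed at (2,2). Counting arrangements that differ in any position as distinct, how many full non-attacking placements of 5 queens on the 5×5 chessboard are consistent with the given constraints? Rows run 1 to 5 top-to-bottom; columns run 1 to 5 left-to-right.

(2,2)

2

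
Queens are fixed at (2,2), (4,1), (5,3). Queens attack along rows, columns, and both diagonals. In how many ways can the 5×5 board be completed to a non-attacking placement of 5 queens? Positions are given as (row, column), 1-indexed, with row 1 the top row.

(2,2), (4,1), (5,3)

Branch on row 1: col 5 → 1.
Sum: 1 = 1.

1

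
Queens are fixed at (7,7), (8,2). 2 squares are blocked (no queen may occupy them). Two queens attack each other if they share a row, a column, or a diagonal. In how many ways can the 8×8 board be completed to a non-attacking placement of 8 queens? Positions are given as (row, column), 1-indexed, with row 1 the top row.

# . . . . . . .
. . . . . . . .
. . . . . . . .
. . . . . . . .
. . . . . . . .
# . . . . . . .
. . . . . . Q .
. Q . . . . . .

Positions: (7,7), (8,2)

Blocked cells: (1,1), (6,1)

Branch on row 1: col 3 → 1; col 4 → 1; col 5 → 0; col 6 → 0; col 8 → 0.
Sum: 1 + 1 + 0 + 0 + 0 = 2.

2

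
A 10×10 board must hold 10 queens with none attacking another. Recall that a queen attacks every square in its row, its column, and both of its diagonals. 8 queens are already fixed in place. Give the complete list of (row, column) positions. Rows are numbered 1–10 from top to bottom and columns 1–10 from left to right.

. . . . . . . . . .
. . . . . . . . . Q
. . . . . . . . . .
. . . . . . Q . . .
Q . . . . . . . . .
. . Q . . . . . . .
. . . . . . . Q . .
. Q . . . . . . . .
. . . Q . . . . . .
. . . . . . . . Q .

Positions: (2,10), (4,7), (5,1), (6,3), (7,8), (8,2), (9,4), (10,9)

(1,6) (2,10) (3,5) (4,7) (5,1) (6,3) (7,8) (8,2) (9,4) (10,9)

Row 1: attacked by (2,10)→{9,10}; (4,7)→{4,7,10}; (5,1)→{1,5}; (6,3)→{3,8}; (7,8)→{2,8}; (8,2)→{2,9}; (9,4)→{4}; (10,9)→{9}. Safe: 6. Place at column 6.
Row 3: attacked by (1,6)→{4,6,8}; (2,10)→{9,10}; (4,7)→{6,7,8}; (5,1)→{1,3}; (6,3)→{3,6}; (7,8)→{4,8}; (8,2)→{2,7}; (9,4)→{4,10}; (10,9)→{2,9}. Safe: 5. Place at column 5.
Columns [6, 10, 5, 7, 1, 3, 8, 2, 4, 9], r−c [-5, -8, -2, -3, 4, 3, -1, 6, 5, 1], r+c [7, 12, 8, 11, 6, 9, 15, 10, 13, 19] are all distinct, so no two queens attack.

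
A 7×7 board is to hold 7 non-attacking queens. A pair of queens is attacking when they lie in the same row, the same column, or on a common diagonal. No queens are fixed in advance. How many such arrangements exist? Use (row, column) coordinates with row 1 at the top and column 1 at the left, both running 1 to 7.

40

Branch on row 1: col 1 → 4; col 2 → 7; col 3 → 6; col 4 → 6; col 5 → 6; col 6 → 7; col 7 → 4.
Sum: 4 + 7 + 6 + 6 + 6 + 7 + 4 = 40.
(This is the classic 7-queens count.)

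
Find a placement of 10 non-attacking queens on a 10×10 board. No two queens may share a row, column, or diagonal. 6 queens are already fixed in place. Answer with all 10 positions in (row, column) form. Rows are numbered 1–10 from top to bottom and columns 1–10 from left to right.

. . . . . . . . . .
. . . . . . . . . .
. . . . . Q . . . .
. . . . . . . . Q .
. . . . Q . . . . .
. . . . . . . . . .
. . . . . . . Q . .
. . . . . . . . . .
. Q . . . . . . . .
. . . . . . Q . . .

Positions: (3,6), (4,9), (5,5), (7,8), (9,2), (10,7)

Row 1: attacked by (3,6)→{4,6,8}; (4,9)→{6,9}; (5,5)→{1,5,9}; (7,8)→{2,8}; (9,2)→{2,10}; (10,7)→{7}. Safe: 3. Place at column 3.
Row 2: attacked by (1,3)→{2,3,4}; (3,6)→{5,6,7}; (4,9)→{7,9}; (5,5)→{2,5,8}; (7,8)→{3,8}; (9,2)→{2,9}; (10,7)→{7}. Safe: 1, 10. Place at column 1.
Row 6: attacked by (1,3)→{3,8}; (2,1)→{1,5}; (3,6)→{3,6,9}; (4,9)→{7,9}; (5,5)→{4,5,6}; (7,8)→{7,8,9}; (9,2)→{2,5}; (10,7)→{3,7}. Safe: 10. Place at column 10.
Row 8: attacked by (1,3)→{3,10}; (2,1)→{1,7}; (3,6)→{1,6}; (4,9)→{5,9}; (5,5)→{2,5,8}; (6,10)→{8,10}; (7,8)→{7,8,9}; (9,2)→{1,2,3}; (10,7)→{5,7,9}. Safe: 4. Place at column 4.
Columns [3, 1, 6, 9, 5, 10, 8, 4, 2, 7], r−c [-2, 1, -3, -5, 0, -4, -1, 4, 7, 3], r+c [4, 3, 9, 13, 10, 16, 15, 12, 11, 17] are all distinct, so no two queens attack.

(1,3) (2,1) (3,6) (4,9) (5,5) (6,10) (7,8) (8,4) (9,2) (10,7)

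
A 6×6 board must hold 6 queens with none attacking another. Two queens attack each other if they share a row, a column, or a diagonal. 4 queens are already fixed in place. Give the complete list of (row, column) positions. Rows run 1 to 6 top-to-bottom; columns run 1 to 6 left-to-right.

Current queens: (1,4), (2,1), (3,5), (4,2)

Row 5: attacked by (1,4)→{4}; (2,1)→{1,4}; (3,5)→{3,5}; (4,2)→{1,2,3}. Safe: 6. Place at column 6.
Row 6: attacked by (1,4)→{4}; (2,1)→{1,5}; (3,5)→{2,5}; (4,2)→{2,4}; (5,6)→{5,6}. Safe: 3. Place at column 3.
Columns [4, 1, 5, 2, 6, 3], r−c [-3, 1, -2, 2, -1, 3], r+c [5, 3, 8, 6, 11, 9] are all distinct, so no two queens attack.

(1,4) (2,1) (3,5) (4,2) (5,6) (6,3)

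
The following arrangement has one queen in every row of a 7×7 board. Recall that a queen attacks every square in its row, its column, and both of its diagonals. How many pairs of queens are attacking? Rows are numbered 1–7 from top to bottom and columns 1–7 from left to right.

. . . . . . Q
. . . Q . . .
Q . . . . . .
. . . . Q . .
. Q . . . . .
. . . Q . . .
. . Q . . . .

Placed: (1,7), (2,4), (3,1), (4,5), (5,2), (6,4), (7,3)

Same column: (2,4)–(6,4) (column 4).
Same diagonal: (3,1)–(6,4) (|3−6| = |1−4| = 3); (6,4)–(7,3) (|6−7| = |4−3| = 1).
Total attacking pairs: 3.

3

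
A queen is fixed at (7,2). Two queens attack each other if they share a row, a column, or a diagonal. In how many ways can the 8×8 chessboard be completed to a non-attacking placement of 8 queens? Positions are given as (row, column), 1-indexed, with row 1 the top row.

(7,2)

Branch on row 1: col 1 → 2; col 3 → 3; col 4 → 1; col 5 → 2; col 6 → 5; col 7 → 3.
Sum: 2 + 3 + 1 + 2 + 5 + 3 = 16.

16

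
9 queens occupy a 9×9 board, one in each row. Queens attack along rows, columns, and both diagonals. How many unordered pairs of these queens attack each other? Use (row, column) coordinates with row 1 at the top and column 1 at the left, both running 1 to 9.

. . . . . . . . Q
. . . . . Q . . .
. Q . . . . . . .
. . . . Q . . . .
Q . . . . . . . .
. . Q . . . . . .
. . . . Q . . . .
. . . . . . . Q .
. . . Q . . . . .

2

Same column: (4,5)–(7,5) (column 5).
Same diagonal: (4,5)–(6,3) (|4−6| = |5−3| = 2).
Total attacking pairs: 2.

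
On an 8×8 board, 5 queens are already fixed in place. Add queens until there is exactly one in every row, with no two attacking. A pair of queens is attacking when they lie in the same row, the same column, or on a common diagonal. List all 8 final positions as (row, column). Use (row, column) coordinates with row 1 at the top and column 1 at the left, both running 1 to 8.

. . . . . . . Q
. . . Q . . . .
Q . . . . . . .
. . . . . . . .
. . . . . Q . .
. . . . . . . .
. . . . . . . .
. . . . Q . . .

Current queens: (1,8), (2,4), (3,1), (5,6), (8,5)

(1,8) (2,4) (3,1) (4,3) (5,6) (6,2) (7,7) (8,5)

Row 4: attacked by (1,8)→{5,8}; (2,4)→{2,4,6}; (3,1)→{1,2}; (5,6)→{5,6,7}; (8,5)→{1,5}. Safe: 3. Place at column 3.
Row 6: attacked by (1,8)→{3,8}; (2,4)→{4,8}; (3,1)→{1,4}; (4,3)→{1,3,5}; (5,6)→{5,6,7}; (8,5)→{3,5,7}. Safe: 2. Place at column 2.
Row 7: attacked by (1,8)→{2,8}; (2,4)→{4}; (3,1)→{1,5}; (4,3)→{3,6}; (5,6)→{4,6,8}; (6,2)→{1,2,3}; (8,5)→{4,5,6}. Safe: 7. Place at column 7.
Columns [8, 4, 1, 3, 6, 2, 7, 5], r−c [-7, -2, 2, 1, -1, 4, 0, 3], r+c [9, 6, 4, 7, 11, 8, 14, 13] are all distinct, so no two queens attack.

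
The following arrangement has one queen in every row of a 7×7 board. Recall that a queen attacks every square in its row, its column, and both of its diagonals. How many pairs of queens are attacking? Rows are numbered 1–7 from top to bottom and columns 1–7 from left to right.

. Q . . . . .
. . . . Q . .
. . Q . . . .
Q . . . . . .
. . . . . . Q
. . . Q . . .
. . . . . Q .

All columns are distinct and no two queens satisfy |Δrow| = |Δcol|, so no pair attacks.

0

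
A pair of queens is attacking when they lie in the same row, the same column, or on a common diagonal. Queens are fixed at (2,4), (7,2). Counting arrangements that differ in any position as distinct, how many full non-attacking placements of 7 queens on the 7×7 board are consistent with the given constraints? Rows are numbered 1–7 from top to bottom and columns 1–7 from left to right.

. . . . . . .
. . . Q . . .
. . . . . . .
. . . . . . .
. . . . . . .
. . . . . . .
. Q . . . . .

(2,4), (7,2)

1

Branch on row 1: col 1 → 0; col 6 → 1; col 7 → 0.
Sum: 0 + 1 + 0 = 1.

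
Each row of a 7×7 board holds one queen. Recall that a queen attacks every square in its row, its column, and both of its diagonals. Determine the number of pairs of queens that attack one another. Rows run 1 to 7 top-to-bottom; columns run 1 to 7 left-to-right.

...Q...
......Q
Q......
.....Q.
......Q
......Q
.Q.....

5

Same column: (2,7)–(5,7) (column 7); (2,7)–(6,7) (column 7); (5,7)–(6,7) (column 7).
Same diagonal: (2,7)–(7,2) (|2−7| = |7−2| = 5); (4,6)–(5,7) (|4−5| = |6−7| = 1).
Total attacking pairs: 5.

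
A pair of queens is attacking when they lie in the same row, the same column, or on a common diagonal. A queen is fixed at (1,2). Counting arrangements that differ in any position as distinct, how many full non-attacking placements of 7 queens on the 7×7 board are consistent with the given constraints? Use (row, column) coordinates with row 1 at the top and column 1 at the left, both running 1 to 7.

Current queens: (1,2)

Branch on row 2: col 4 → 2; col 5 → 3; col 6 → 1; col 7 → 1.
Sum: 2 + 3 + 1 + 1 = 7.

7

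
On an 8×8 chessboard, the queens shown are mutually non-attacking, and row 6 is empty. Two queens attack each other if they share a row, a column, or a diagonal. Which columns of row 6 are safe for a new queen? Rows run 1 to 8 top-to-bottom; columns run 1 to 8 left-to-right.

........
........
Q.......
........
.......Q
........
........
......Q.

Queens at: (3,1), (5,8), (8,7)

columns 2, 3, 6

(3,1) attacks row 6 at column 1 and diagonals 4.
(5,8) attacks row 6 at column 8 and diagonals 7.
(8,7) attacks row 6 at column 7 and diagonals 5.
Attacked columns: {1, 4, 5, 7, 8}. Safe: {2, 3, 6}.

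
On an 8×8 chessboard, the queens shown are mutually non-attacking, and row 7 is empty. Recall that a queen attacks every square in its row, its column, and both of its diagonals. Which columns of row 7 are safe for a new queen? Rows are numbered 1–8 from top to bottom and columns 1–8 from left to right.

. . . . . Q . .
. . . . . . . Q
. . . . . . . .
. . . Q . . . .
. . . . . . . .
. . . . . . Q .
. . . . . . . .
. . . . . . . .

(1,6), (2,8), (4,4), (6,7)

(1,6) attacks row 7 at column 6.
(2,8) attacks row 7 at column 8 and diagonals 3.
(4,4) attacks row 7 at column 4 and diagonals 1, 7.
(6,7) attacks row 7 at column 7 and diagonals 6, 8.
Attacked columns: {1, 3, 4, 6, 7, 8}. Safe: {2, 5}.

columns 2, 5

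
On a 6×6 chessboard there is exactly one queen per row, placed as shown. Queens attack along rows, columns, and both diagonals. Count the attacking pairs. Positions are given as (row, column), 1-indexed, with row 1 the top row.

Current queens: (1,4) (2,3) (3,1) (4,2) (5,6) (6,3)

4

Same column: (2,3)–(6,3) (column 3).
Same diagonal: (1,4)–(2,3) (|1−2| = |4−3| = 1); (2,3)–(5,6) (|2−5| = |3−6| = 3); (3,1)–(4,2) (|3−4| = |1−2| = 1).
Total attacking pairs: 4.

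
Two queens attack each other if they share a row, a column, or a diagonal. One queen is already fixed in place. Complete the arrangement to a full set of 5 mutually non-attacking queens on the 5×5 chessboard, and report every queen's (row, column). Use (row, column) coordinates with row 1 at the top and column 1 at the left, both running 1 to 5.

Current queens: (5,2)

(1,5) (2,3) (3,1) (4,4) (5,2)

Row 1: attacked by (5,2)→{2}. Safe: 1, 3, 4, 5. Place at column 5.
Row 2: attacked by (1,5)→{4,5}; (5,2)→{2,5}. Safe: 1, 3. Place at column 3.
Row 3: attacked by (1,5)→{3,5}; (2,3)→{2,3,4}; (5,2)→{2,4}. Safe: 1. Place at column 1.
Row 4: attacked by (1,5)→{2,5}; (2,3)→{1,3,5}; (3,1)→{1,2}; (5,2)→{1,2,3}. Safe: 4. Place at column 4.
Columns [5, 3, 1, 4, 2], r−c [-4, -1, 2, 0, 3], r+c [6, 5, 4, 8, 7] are all distinct, so no two queens attack.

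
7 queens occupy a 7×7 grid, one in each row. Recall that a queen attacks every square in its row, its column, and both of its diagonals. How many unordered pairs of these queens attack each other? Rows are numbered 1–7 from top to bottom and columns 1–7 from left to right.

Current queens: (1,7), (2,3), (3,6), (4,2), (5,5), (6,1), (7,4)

All columns are distinct and no two queens satisfy |Δrow| = |Δcol|, so no pair attacks.

0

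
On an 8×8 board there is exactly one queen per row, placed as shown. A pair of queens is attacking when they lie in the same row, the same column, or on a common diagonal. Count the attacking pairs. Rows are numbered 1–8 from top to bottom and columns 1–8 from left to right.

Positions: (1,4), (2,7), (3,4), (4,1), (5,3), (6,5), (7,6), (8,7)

6

Same column: (1,4)–(3,4) (column 4); (2,7)–(8,7) (column 7).
Same diagonal: (1,4)–(4,1) (|1−4| = |4−1| = 3); (6,5)–(7,6) (|6−7| = |5−6| = 1); (6,5)–(8,7) (|6−8| = |5−7| = 2); (7,6)–(8,7) (|7−8| = |6−7| = 1).
Total attacking pairs: 6.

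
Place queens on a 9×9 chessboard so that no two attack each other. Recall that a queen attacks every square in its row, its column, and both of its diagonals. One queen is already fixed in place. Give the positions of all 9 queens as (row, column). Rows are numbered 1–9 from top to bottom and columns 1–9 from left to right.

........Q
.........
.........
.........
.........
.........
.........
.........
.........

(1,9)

(1,9) (2,7) (3,3) (4,8) (5,2) (6,5) (7,1) (8,6) (9,4)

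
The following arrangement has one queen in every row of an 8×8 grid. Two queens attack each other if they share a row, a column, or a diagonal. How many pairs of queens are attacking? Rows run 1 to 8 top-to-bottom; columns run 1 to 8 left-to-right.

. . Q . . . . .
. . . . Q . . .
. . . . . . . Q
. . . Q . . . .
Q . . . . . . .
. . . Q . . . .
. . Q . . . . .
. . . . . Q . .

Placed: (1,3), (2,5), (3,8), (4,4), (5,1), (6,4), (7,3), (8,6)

5

Same column: (1,3)–(7,3) (column 3); (4,4)–(6,4) (column 4).
Same diagonal: (5,1)–(7,3) (|5−7| = |1−3| = 2); (6,4)–(7,3) (|6−7| = |4−3| = 1); (6,4)–(8,6) (|6−8| = |4−6| = 2).
Total attacking pairs: 5.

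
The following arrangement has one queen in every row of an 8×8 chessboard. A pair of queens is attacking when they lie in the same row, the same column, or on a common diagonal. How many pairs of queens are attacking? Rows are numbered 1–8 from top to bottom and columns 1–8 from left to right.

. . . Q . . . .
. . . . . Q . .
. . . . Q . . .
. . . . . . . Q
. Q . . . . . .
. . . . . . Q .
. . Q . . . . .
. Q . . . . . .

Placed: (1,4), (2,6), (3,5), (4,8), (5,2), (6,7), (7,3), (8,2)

Same column: (5,2)–(8,2) (column 2).
Same diagonal: (2,6)–(3,5) (|2−3| = |6−5| = 1); (2,6)–(4,8) (|2−4| = |6−8| = 2); (7,3)–(8,2) (|7−8| = |3−2| = 1).
Total attacking pairs: 4.

4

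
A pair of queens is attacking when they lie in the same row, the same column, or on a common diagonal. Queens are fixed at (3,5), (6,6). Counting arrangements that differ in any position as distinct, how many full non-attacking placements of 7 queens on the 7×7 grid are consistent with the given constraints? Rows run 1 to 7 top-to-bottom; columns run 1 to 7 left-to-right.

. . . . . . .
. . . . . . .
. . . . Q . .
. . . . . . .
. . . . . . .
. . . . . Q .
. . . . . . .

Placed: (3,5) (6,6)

1

Branch on row 1: col 2 → 1; col 4 → 0.
Sum: 1 + 0 = 1.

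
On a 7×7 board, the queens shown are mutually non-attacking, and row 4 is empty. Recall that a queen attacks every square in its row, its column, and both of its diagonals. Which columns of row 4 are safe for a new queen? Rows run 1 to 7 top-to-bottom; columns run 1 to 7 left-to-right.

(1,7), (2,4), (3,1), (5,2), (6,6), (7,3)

(1,7) attacks row 4 at column 7 and diagonals 4.
(2,4) attacks row 4 at column 4 and diagonals 2, 6.
(3,1) attacks row 4 at column 1 and diagonals 2.
(5,2) attacks row 4 at column 2 and diagonals 1, 3.
(6,6) attacks row 4 at column 6 and diagonals 4.
(7,3) attacks row 4 at column 3 and diagonals 6.
Attacked columns: {1, 2, 3, 4, 6, 7}. Safe: {5}.

columns 5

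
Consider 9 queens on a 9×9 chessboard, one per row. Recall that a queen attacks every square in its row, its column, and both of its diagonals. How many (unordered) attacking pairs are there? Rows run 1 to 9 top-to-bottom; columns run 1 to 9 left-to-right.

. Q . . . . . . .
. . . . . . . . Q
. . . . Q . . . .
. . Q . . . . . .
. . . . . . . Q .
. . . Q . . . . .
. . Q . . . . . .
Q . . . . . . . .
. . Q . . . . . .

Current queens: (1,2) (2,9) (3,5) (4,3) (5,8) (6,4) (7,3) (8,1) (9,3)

Same column: (4,3)–(7,3) (column 3); (4,3)–(9,3) (column 3); (7,3)–(9,3) (column 3).
Same diagonal: (6,4)–(7,3) (|6−7| = |4−3| = 1).
Total attacking pairs: 4.

4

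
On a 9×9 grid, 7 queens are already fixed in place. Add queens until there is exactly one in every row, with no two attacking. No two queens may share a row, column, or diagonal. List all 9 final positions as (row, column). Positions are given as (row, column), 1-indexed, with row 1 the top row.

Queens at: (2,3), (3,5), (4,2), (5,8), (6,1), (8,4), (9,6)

Row 1: attacked by (2,3)→{2,3,4}; (3,5)→{3,5,7}; (4,2)→{2,5}; (5,8)→{4,8}; (6,1)→{1,6}; (8,4)→{4}; (9,6)→{6}. Safe: 9. Place at column 9.
Row 7: attacked by (1,9)→{3,9}; (2,3)→{3,8}; (3,5)→{1,5,9}; (4,2)→{2,5}; (5,8)→{6,8}; (6,1)→{1,2}; (8,4)→{3,4,5}; (9,6)→{4,6,8}. Safe: 7. Place at column 7.
Columns [9, 3, 5, 2, 8, 1, 7, 4, 6], r−c [-8, -1, -2, 2, -3, 5, 0, 4, 3], r+c [10, 5, 8, 6, 13, 7, 14, 12, 15] are all distinct, so no two queens attack.

(1,9) (2,3) (3,5) (4,2) (5,8) (6,1) (7,7) (8,4) (9,6)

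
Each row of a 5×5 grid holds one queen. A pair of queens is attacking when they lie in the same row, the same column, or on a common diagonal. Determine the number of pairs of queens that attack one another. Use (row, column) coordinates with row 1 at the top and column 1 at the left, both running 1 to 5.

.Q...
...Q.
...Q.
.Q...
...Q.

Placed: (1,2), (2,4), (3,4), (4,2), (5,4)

6

Same column: (1,2)–(4,2) (column 2); (2,4)–(3,4) (column 4); (2,4)–(5,4) (column 4); (3,4)–(5,4) (column 4).
Same diagonal: (1,2)–(3,4) (|1−3| = |2−4| = 2); (2,4)–(4,2) (|2−4| = |4−2| = 2).
Total attacking pairs: 6.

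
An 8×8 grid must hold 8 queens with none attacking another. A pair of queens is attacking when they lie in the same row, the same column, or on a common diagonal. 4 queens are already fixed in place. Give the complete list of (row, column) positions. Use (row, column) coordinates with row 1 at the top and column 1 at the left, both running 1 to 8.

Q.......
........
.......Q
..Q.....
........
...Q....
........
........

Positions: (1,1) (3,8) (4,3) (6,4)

Row 2: attacked by (1,1)→{1,2}; (3,8)→{7,8}; (4,3)→{1,3,5}; (6,4)→{4,8}. Safe: 6. Place at column 6.
Row 5: attacked by (1,1)→{1,5}; (2,6)→{3,6}; (3,8)→{6,8}; (4,3)→{2,3,4}; (6,4)→{3,4,5}. Safe: 7. Place at column 7.
Row 7: attacked by (1,1)→{1,7}; (2,6)→{1,6}; (3,8)→{4,8}; (4,3)→{3,6}; (5,7)→{5,7}; (6,4)→{3,4,5}. Safe: 2. Place at column 2.
Row 8: attacked by (1,1)→{1,8}; (2,6)→{6}; (3,8)→{3,8}; (4,3)→{3,7}; (5,7)→{4,7}; (6,4)→{2,4,6}; (7,2)→{1,2,3}. Safe: 5. Place at column 5.
Columns [1, 6, 8, 3, 7, 4, 2, 5], r−c [0, -4, -5, 1, -2, 2, 5, 3], r+c [2, 8, 11, 7, 12, 10, 9, 13] are all distinct, so no two queens attack.

(1,1) (2,6) (3,8) (4,3) (5,7) (6,4) (7,2) (8,5)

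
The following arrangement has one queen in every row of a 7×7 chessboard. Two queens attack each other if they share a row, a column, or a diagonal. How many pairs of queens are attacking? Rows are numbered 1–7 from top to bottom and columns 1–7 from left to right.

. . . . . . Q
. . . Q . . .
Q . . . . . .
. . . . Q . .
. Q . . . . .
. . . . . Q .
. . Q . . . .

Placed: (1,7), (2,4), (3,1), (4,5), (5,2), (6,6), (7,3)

All columns are distinct and no two queens satisfy |Δrow| = |Δcol|, so no pair attacks.

0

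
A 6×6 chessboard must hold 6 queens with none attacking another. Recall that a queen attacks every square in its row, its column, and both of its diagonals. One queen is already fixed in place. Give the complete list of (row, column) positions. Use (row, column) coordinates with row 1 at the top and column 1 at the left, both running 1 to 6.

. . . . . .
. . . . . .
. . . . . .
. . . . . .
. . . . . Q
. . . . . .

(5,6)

(1,4) (2,1) (3,5) (4,2) (5,6) (6,3)

Row 1: attacked by (5,6)→{2,6}. Safe: 1, 3, 4, 5. Place at column 4.
Row 2: attacked by (1,4)→{3,4,5}; (5,6)→{3,6}. Safe: 1, 2. Place at column 1.
Row 3: attacked by (1,4)→{2,4,6}; (2,1)→{1,2}; (5,6)→{4,6}. Safe: 3, 5. Place at column 5.
Row 4: attacked by (1,4)→{1,4}; (2,1)→{1,3}; (3,5)→{4,5,6}; (5,6)→{5,6}. Safe: 2. Place at column 2.
Row 6: attacked by (1,4)→{4}; (2,1)→{1,5}; (3,5)→{2,5}; (4,2)→{2,4}; (5,6)→{5,6}. Safe: 3. Place at column 3.
Columns [4, 1, 5, 2, 6, 3], r−c [-3, 1, -2, 2, -1, 3], r+c [5, 3, 8, 6, 11, 9] are all distinct, so no two queens attack.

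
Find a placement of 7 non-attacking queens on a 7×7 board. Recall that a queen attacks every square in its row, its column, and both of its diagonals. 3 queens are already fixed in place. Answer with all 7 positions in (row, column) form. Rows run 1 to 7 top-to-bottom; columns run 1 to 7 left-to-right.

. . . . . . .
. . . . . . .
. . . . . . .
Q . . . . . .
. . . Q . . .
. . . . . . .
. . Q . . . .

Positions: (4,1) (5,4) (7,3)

Row 1: attacked by (4,1)→{1,4}; (5,4)→{4}; (7,3)→{3}. Safe: 2, 5, 6, 7. Place at column 6.
Row 2: attacked by (1,6)→{5,6,7}; (4,1)→{1,3}; (5,4)→{1,4,7}; (7,3)→{3}. Safe: 2. Place at column 2.
Row 3: attacked by (1,6)→{4,6}; (2,2)→{1,2,3}; (4,1)→{1,2}; (5,4)→{2,4,6}; (7,3)→{3,7}. Safe: 5. Place at column 5.
Row 6: attacked by (1,6)→{1,6}; (2,2)→{2,6}; (3,5)→{2,5}; (4,1)→{1,3}; (5,4)→{3,4,5}; (7,3)→{2,3,4}. Safe: 7. Place at column 7.
Columns [6, 2, 5, 1, 4, 7, 3], r−c [-5, 0, -2, 3, 1, -1, 4], r+c [7, 4, 8, 5, 9, 13, 10] are all distinct, so no two queens attack.

(1,6) (2,2) (3,5) (4,1) (5,4) (6,7) (7,3)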